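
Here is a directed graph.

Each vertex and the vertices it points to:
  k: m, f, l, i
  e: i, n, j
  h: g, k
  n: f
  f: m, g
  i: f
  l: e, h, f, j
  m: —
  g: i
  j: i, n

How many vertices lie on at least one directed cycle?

6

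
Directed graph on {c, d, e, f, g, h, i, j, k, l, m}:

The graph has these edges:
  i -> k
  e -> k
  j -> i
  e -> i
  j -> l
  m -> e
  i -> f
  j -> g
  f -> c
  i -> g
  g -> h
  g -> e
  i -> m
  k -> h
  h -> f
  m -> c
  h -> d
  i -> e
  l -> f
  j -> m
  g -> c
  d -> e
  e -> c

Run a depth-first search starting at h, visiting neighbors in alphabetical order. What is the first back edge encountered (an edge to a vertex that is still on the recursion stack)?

i→e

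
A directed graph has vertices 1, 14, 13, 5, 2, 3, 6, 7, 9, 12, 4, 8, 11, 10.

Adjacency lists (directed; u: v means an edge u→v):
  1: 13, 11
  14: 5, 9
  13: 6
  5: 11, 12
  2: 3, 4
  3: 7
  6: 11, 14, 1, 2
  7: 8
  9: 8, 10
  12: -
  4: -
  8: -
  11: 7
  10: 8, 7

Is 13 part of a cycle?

Yes

13 is on a cycle iff 13 can reach itself via ≥1 edge.
13 → 6 → 1 → 13 — yes.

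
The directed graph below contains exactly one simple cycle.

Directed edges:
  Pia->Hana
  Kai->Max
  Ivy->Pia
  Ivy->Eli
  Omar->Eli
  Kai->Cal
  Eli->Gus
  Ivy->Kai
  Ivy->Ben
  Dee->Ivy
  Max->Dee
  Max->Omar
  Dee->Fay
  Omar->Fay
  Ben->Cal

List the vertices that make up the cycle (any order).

DFS with gray/black marking from Ivy:
Ivy gray
  Eli gray
    Gus gray
    Gus black
  Eli black
  Pia gray
    Hana gray
    Hana black
  Pia black
  Ben gray
    Cal gray
    Cal black
  Ben black
  Kai gray
    Kai→Cal: Cal black — skip
    Max gray
      Dee gray
        Dee→Ivy: Ivy is gray → back edge
Back edge closes the cycle Ivy → Kai → Max → Dee → Ivy; its vertices are {Dee, Ivy, Kai, Max}.

Dee, Ivy, Kai, Max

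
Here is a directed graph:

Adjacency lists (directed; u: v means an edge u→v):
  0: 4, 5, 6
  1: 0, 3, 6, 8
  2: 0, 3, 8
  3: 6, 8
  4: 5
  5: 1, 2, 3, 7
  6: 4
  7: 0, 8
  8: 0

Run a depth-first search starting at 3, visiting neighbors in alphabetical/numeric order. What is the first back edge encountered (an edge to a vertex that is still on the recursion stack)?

DFS from 3 (visiting neighbors in alphabetical/numeric order); mark gray on enter, black on exit:
3 gray
  6 gray
    4 gray
      5 gray
        1 gray
          0 gray
            0→4: 4 is gray → back edge
First back edge: 0 → 4.

0->4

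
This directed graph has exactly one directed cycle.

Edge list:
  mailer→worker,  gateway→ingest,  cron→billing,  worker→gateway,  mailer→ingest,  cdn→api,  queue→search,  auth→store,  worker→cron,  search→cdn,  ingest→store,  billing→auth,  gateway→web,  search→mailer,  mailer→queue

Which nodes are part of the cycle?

queue, mailer, search

DFS with gray/black marking from search:
search gray
  mailer gray
    ingest gray
      store gray
      store black
    ingest black
    worker gray
      gateway gray
        gateway→ingest: ingest black — skip
        web gray
        web black
      gateway black
      cron gray
        billing gray
          auth gray
            auth→store: store black — skip
          auth black
        billing black
      cron black
    worker black
    queue gray
      queue→search: search is gray → back edge
Back edge closes the cycle search → mailer → queue → search; its vertices are {queue, mailer, search}.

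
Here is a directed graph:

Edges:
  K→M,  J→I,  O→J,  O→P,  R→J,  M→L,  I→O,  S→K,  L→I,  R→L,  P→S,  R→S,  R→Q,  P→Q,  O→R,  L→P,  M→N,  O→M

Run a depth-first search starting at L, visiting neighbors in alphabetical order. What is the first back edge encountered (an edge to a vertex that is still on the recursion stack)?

J->I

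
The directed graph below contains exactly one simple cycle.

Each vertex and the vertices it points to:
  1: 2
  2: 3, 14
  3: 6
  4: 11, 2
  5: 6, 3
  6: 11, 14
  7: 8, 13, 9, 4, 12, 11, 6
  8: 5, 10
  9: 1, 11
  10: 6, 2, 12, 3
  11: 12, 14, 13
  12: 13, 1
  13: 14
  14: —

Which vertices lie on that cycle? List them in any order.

1, 2, 3, 6, 11, 12

DFS with gray/black marking from 3:
3 gray
  6 gray
    11 gray
      12 gray
        13 gray
          14 gray
          14 black
        13 black
        1 gray
          2 gray
            2→3: 3 is gray → back edge
Back edge closes the cycle 3 → 6 → 11 → 12 → 1 → 2 → 3; its vertices are {1, 2, 3, 6, 11, 12}.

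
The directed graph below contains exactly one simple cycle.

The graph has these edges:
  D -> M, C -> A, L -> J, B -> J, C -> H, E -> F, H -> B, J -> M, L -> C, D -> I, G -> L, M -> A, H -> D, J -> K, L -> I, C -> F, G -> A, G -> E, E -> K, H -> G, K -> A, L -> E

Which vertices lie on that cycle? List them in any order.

C, G, H, L

DFS with gray/black marking from L:
L gray
  E gray
    F gray
    F black
    K gray
      A gray
      A black
    K black
  E black
  I gray
  I black
  J gray
    J→K: K black — skip
    M gray
      M→A: A black — skip
    M black
  J black
  C gray
    H gray
      G gray
        G→E: E black — skip
        G→L: L is gray → back edge
Back edge closes the cycle L → C → H → G → L; its vertices are {C, G, H, L}.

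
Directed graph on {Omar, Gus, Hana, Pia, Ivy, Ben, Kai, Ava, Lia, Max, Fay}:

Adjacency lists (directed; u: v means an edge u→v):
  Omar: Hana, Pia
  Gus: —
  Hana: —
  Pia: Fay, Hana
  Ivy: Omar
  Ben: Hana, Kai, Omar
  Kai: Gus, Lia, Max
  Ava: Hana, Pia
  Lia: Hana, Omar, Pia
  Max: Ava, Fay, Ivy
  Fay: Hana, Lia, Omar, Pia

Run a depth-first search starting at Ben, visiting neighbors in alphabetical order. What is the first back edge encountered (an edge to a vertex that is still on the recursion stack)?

Fay→Lia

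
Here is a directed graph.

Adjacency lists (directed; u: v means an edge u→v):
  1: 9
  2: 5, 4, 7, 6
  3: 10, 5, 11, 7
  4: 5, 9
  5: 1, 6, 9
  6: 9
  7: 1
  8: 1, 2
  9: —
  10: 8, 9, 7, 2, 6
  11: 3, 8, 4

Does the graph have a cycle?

Yes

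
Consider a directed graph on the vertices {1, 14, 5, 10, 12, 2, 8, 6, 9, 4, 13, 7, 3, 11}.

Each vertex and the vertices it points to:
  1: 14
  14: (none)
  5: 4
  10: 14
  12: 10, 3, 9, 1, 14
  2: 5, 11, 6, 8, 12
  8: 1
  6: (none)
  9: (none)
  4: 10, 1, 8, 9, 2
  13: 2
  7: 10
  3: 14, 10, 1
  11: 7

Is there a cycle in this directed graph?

Yes

DFS with white/gray/black marking, starting from 12:
12 gray
  10 gray
    14 gray
    14 black
  10 black
  3 gray
    3→14: 14 black — skip
    3→10: 10 black — skip
    1 gray
      1→14: 14 black — skip
    1 black
  3 black
  9 gray
  9 black
  12→1: 1 black — skip
  12→14: 14 black — skip
12 black
5 gray
  4 gray
    4→10: 10 black — skip
    4→1: 1 black — skip
    8 gray
      8→1: 1 black — skip
    8 black
    4→9: 9 black — skip
    2 gray
      2→5: 5 is gray → back edge
Back edge found, so a cycle exists: 5 → 4 → 2 → 5.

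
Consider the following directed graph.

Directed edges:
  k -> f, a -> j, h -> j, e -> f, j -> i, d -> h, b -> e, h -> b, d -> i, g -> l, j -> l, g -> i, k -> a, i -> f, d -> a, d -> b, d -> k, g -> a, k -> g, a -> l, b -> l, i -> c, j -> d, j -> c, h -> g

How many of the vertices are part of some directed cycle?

6

A vertex is on a directed cycle iff it belongs to a strongly connected component of size ≥ 2 (or has a self-loop).
The vertices on cycles are {a, d, g, h, j, k} — 6 in total.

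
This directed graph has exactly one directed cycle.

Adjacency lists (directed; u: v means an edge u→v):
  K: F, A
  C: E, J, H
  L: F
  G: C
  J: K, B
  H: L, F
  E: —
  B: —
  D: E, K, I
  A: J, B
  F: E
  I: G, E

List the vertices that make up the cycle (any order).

DFS with gray/black marking from K:
K gray
  F gray
    E gray
    E black
  F black
  A gray
    J gray
      J→K: K is gray → back edge
Back edge closes the cycle K → A → J → K; its vertices are {A, J, K}.

A, J, K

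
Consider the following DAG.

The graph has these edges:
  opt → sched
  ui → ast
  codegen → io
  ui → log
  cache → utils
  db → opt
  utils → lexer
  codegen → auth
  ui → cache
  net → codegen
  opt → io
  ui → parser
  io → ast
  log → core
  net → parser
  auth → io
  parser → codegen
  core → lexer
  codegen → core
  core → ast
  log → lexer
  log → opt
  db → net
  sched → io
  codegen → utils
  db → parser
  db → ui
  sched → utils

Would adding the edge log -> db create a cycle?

Yes

Adding log→db creates a cycle iff db can already reach log.
Path from db: db → ui → log.
So db → … → log → db is a cycle.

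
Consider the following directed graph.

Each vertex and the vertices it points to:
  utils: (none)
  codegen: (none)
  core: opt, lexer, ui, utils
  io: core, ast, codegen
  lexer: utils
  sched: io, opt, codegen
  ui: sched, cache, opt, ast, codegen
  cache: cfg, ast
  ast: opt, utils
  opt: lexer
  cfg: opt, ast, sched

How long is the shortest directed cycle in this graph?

4

For each vertex v, BFS finds the shortest path from v back to v.
The shortest such closed walk is ui → sched → io → core → ui, length 4.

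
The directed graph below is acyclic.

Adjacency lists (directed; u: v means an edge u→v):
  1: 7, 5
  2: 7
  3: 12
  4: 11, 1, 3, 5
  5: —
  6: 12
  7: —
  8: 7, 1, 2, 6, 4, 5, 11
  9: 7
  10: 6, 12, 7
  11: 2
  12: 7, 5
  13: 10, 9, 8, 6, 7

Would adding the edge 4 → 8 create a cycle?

Yes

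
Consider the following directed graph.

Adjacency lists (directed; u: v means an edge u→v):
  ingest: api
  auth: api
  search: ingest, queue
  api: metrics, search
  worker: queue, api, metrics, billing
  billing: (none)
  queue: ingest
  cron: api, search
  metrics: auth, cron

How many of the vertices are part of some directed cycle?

A vertex is on a directed cycle iff it belongs to a strongly connected component of size ≥ 2 (or has a self-loop).
The vertices on cycles are {api, auth, cron, queue, ingest, search, metrics} — 7 in total.

7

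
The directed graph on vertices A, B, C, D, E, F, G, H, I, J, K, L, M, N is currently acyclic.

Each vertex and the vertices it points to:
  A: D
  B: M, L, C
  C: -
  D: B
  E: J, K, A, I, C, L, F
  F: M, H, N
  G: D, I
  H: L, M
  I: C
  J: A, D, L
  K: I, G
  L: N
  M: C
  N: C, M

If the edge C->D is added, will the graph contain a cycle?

Yes

Adding C→D creates a cycle iff D can already reach C.
Path from D: D → B → C.
So D → … → C → D is a cycle.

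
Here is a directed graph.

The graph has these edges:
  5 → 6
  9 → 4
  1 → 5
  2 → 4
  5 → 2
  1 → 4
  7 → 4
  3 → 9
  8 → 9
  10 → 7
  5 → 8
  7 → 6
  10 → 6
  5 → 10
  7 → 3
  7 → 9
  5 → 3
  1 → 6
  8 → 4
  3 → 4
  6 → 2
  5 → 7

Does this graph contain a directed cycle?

DFS with white/gray/black marking, starting from 3:
3 gray
  9 gray
    4 gray
    4 black
  9 black
  3→4: 4 black — skip
3 black
10 gray
  7 gray
    7→9: 9 black — skip
    7→4: 4 black — skip
    7→3: 3 black — skip
    6 gray
      2 gray
        2→4: 4 black — skip
      2 black
    6 black
  7 black
  10→6: 6 black — skip
10 black
1 gray
  5 gray
    5→6: 6 black — skip
    8 gray
      8→9: 9 black — skip
      8→4: 4 black — skip
    8 black
    5→2: 2 black — skip
    5→7: 7 black — skip
    5→10: 10 black — skip
    5→3: 3 black — skip
  5 black
  1→4: 4 black — skip
  1→6: 6 black — skip
1 black
Every edge goes to a white or black vertex — no back edge, so the graph is acyclic.

No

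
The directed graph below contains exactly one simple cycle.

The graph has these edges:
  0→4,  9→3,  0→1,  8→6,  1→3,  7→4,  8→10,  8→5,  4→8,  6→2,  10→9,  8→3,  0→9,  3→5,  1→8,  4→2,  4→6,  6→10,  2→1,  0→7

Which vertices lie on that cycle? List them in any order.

1, 2, 6, 8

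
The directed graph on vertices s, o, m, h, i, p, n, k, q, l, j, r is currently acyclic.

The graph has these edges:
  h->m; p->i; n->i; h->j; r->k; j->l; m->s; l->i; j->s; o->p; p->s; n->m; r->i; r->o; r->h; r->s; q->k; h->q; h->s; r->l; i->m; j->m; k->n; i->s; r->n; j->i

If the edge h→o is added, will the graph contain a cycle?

No

Adding h→o creates a cycle iff o can already reach h.
Explore from o: no path reaches h. The graph stays acyclic.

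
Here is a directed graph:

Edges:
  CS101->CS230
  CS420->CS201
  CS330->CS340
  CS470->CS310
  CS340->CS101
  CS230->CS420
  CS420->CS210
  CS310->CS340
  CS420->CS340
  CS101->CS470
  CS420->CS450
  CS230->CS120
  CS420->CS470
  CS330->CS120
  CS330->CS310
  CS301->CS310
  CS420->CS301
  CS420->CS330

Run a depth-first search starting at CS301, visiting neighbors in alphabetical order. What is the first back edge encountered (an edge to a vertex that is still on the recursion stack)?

CS420→CS301

DFS from CS301 (visiting neighbors in alphabetical order); mark gray on enter, black on exit:
CS301 gray
  CS310 gray
    CS340 gray
      CS101 gray
        CS230 gray
          CS120 gray
          CS120 black
          CS420 gray
            CS201 gray
            CS201 black
            CS210 gray
            CS210 black
            CS420→CS301: CS301 is gray → back edge
First back edge: CS420 → CS301.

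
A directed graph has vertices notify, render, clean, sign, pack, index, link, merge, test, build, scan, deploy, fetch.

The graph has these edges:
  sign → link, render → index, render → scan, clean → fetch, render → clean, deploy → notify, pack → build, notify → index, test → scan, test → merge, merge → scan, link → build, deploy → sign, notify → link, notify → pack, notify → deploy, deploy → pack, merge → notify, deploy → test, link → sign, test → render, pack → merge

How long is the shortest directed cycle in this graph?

2

For each vertex v, BFS finds the shortest path from v back to v.
The shortest such closed walk is deploy → notify → deploy, length 2.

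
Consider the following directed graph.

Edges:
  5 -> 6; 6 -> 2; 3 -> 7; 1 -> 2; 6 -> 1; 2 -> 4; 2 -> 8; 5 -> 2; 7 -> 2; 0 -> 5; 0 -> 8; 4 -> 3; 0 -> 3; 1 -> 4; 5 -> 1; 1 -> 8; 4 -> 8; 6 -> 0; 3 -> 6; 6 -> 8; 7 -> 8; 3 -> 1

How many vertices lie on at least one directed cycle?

8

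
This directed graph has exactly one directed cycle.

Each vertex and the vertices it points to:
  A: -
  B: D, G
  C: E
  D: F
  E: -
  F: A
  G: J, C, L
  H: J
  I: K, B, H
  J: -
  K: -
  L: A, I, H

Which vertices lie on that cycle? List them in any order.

DFS with gray/black marking from I:
I gray
  K gray
  K black
  B gray
    D gray
      F gray
        A gray
        A black
      F black
    D black
    G gray
      J gray
      J black
      C gray
        E gray
        E black
      C black
      L gray
        L→A: A black — skip
        L→I: I is gray → back edge
Back edge closes the cycle I → B → G → L → I; its vertices are {B, G, I, L}.

B, G, I, L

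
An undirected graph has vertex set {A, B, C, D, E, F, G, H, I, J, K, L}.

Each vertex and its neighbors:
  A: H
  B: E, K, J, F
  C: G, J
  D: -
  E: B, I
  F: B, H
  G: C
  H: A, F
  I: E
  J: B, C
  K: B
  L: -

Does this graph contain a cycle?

No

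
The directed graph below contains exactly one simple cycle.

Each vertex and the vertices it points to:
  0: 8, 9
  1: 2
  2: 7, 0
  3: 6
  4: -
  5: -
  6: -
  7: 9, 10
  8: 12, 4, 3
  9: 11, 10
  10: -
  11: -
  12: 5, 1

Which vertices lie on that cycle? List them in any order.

0, 1, 2, 8, 12

DFS with gray/black marking from 0:
0 gray
  8 gray
    12 gray
      5 gray
      5 black
      1 gray
        2 gray
          7 gray
            9 gray
              11 gray
              11 black
              10 gray
              10 black
            9 black
            7→10: 10 black — skip
          7 black
          2→0: 0 is gray → back edge
Back edge closes the cycle 0 → 8 → 12 → 1 → 2 → 0; its vertices are {0, 1, 2, 8, 12}.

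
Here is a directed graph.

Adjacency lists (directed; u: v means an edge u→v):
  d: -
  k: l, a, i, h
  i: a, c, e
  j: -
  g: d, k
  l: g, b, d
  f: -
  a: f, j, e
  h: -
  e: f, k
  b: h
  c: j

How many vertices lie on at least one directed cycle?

6

A vertex is on a directed cycle iff it belongs to a strongly connected component of size ≥ 2 (or has a self-loop).
The vertices on cycles are {a, e, g, i, k, l} — 6 in total.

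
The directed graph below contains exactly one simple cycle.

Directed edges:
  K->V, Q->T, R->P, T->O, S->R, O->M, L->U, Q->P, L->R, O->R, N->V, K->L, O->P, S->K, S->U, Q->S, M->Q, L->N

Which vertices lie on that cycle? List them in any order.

DFS with gray/black marking from M:
M gray
  Q gray
    S gray
      U gray
      U black
      R gray
        P gray
        P black
      R black
      K gray
        L gray
          L→R: R black — skip
          L→U: U black — skip
          N gray
            V gray
            V black
          N black
        L black
        K→V: V black — skip
      K black
    S black
    T gray
      O gray
        O→R: R black — skip
        O→P: P black — skip
        O→M: M is gray → back edge
Back edge closes the cycle M → Q → T → O → M; its vertices are {M, O, Q, T}.

M, O, Q, T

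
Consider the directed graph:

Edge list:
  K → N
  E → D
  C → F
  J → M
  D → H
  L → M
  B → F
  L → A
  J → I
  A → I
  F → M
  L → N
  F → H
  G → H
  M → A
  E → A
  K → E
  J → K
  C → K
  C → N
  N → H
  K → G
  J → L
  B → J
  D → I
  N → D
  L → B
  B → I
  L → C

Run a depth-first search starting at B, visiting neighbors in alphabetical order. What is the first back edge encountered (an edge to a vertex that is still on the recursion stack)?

L→B

DFS from B (visiting neighbors in alphabetical order); mark gray on enter, black on exit:
B gray
  F gray
    H gray
    H black
    M gray
      A gray
        I gray
        I black
      A black
    M black
  F black
  B→I: I black — skip
  J gray
    J→I: I black — skip
    K gray
      E gray
        E→A: A black — skip
        D gray
          D→H: H black — skip
          D→I: I black — skip
        D black
      E black
      G gray
        G→H: H black — skip
      G black
      N gray
        N→D: D black — skip
        N→H: H black — skip
      N black
    K black
    L gray
      L→A: A black — skip
      L→B: B is gray → back edge
First back edge: L → B.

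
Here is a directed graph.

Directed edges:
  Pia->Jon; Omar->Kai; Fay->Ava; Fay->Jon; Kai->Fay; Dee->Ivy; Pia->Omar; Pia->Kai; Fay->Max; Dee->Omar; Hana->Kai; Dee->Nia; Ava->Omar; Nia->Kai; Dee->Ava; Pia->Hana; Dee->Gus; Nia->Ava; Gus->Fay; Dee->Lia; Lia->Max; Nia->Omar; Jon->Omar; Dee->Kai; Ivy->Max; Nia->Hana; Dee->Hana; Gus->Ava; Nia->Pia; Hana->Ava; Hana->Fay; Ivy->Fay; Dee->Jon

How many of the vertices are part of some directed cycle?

A vertex is on a directed cycle iff it belongs to a strongly connected component of size ≥ 2 (or has a self-loop).
The vertices on cycles are {Ava, Fay, Jon, Kai, Omar} — 5 in total.

5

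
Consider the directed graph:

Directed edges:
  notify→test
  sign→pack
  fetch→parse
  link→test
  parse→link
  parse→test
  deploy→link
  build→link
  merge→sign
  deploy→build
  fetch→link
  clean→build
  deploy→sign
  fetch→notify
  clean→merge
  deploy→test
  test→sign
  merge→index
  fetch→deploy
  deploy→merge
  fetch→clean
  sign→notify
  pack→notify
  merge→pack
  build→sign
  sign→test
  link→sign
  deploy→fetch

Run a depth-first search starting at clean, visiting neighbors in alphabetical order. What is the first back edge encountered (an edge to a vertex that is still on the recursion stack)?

test→sign

DFS from clean (visiting neighbors in alphabetical order); mark gray on enter, black on exit:
clean gray
  build gray
    link gray
      sign gray
        notify gray
          test gray
            test→sign: sign is gray → back edge
First back edge: test → sign.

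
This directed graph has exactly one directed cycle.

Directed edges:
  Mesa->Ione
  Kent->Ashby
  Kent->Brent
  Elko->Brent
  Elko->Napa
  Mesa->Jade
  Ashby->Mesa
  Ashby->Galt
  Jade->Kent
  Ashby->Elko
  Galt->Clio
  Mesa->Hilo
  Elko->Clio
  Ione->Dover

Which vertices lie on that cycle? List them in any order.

DFS with gray/black marking from Ashby:
Ashby gray
  Galt gray
    Clio gray
    Clio black
  Galt black
  Elko gray
    Napa gray
    Napa black
    Elko→Clio: Clio black — skip
    Brent gray
    Brent black
  Elko black
  Mesa gray
    Hilo gray
    Hilo black
    Ione gray
      Dover gray
      Dover black
    Ione black
    Jade gray
      Kent gray
        Kent→Ashby: Ashby is gray → back edge
Back edge closes the cycle Ashby → Mesa → Jade → Kent → Ashby; its vertices are {Jade, Kent, Mesa, Ashby}.

Jade, Kent, Mesa, Ashby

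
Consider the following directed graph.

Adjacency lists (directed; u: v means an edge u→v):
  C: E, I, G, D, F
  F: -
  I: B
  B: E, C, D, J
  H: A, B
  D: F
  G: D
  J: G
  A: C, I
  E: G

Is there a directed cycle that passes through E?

No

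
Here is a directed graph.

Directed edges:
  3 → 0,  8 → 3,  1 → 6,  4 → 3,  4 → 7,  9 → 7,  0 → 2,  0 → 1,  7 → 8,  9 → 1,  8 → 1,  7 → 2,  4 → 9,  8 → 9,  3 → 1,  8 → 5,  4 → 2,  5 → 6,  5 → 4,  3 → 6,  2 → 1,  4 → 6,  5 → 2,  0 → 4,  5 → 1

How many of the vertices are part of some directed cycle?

7

A vertex is on a directed cycle iff it belongs to a strongly connected component of size ≥ 2 (or has a self-loop).
The vertices on cycles are {0, 3, 4, 5, 7, 8, 9} — 7 in total.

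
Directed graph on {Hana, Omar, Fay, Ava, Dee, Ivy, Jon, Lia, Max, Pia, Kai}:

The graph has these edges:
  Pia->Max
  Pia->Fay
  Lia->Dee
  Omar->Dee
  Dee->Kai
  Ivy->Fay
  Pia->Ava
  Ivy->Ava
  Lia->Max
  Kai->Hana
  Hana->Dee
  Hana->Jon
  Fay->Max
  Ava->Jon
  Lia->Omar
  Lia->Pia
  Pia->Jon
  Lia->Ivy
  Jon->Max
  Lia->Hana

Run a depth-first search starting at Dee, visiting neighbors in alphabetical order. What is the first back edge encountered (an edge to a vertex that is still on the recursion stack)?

Hana→Dee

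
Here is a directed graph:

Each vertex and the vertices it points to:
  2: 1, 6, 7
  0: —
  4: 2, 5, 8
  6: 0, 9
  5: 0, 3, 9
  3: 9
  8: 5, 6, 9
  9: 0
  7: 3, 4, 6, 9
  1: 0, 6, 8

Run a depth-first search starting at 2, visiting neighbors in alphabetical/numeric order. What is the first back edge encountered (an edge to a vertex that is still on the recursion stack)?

DFS from 2 (visiting neighbors in alphabetical/numeric order); mark gray on enter, black on exit:
2 gray
  1 gray
    0 gray
    0 black
    6 gray
      6→0: 0 black — skip
      9 gray
        9→0: 0 black — skip
      9 black
    6 black
    8 gray
      5 gray
        5→0: 0 black — skip
        3 gray
          3→9: 9 black — skip
        3 black
        5→9: 9 black — skip
      5 black
      8→6: 6 black — skip
      8→9: 9 black — skip
    8 black
  1 black
  2→6: 6 black — skip
  7 gray
    7→3: 3 black — skip
    4 gray
      4→2: 2 is gray → back edge
First back edge: 4 → 2.

4→2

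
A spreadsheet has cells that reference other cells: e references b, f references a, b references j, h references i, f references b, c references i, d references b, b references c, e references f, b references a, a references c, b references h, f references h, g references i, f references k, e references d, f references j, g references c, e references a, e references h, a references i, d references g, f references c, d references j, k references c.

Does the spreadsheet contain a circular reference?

DFS with white/gray/black marking, starting from k:
k gray
  c gray
    i gray
    i black
  c black
k black
a gray
  a→c: c black — skip
  a→i: i black — skip
a black
b gray
  j gray
  j black
  h gray
    h→i: i black — skip
  h black
  b→c: c black — skip
  b→a: a black — skip
b black
d gray
  d→b: b black — skip
  g gray
    g→c: c black — skip
    g→i: i black — skip
  g black
  d→j: j black — skip
d black
e gray
  e→a: a black — skip
  e→b: b black — skip
  e→h: h black — skip
  f gray
    f→j: j black — skip
    f→a: a black — skip
    f→c: c black — skip
    f→b: b black — skip
    f→h: h black — skip
    f→k: k black — skip
  f black
  e→d: d black — skip
e black
Every edge goes to a white or black vertex — no back edge, so the graph is acyclic.

No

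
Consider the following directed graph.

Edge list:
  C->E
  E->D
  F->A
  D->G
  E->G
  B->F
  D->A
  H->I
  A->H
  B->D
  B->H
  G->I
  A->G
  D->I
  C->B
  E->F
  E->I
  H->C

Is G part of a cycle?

No

G lies on a cycle iff there is a path from G back to itself.
Exploring from G, it never reaches itself; equivalently, its strongly connected component is a singleton.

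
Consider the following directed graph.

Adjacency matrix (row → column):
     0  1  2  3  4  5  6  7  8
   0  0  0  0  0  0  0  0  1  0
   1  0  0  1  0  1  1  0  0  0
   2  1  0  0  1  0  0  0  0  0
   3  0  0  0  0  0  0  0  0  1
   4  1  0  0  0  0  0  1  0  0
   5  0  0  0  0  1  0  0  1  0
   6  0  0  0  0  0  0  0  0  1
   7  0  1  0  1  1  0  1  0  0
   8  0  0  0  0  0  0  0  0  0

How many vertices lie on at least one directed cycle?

A vertex is on a directed cycle iff it belongs to a strongly connected component of size ≥ 2 (or has a self-loop).
The vertices on cycles are {0, 1, 2, 4, 5, 7} — 6 in total.

6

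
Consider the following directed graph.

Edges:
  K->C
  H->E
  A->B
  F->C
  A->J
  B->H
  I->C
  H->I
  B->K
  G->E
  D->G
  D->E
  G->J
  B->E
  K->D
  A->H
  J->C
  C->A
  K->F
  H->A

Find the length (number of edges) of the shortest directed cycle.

For each vertex v, BFS finds the shortest path from v back to v.
The shortest such closed walk is H → A → H, length 2.

2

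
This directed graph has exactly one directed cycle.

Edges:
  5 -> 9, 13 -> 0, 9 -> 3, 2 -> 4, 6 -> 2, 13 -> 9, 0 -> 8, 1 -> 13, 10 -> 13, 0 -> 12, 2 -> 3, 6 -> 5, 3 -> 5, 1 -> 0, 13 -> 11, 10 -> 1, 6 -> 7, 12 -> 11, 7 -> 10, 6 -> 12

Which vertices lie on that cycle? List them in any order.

DFS with gray/black marking from 3:
3 gray
  5 gray
    9 gray
      9→3: 3 is gray → back edge
Back edge closes the cycle 3 → 5 → 9 → 3; its vertices are {3, 5, 9}.

3, 5, 9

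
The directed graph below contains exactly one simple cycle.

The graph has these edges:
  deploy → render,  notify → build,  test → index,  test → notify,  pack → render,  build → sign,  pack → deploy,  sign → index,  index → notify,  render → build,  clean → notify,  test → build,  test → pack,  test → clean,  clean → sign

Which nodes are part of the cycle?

sign, build, index, notify

DFS with gray/black marking from sign:
sign gray
  index gray
    notify gray
      build gray
        build→sign: sign is gray → back edge
Back edge closes the cycle sign → index → notify → build → sign; its vertices are {sign, build, index, notify}.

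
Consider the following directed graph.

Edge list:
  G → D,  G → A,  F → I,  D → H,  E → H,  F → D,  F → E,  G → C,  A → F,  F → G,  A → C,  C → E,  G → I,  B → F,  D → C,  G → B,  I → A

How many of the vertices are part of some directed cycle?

A vertex is on a directed cycle iff it belongs to a strongly connected component of size ≥ 2 (or has a self-loop).
The vertices on cycles are {A, B, F, G, I} — 5 in total.

5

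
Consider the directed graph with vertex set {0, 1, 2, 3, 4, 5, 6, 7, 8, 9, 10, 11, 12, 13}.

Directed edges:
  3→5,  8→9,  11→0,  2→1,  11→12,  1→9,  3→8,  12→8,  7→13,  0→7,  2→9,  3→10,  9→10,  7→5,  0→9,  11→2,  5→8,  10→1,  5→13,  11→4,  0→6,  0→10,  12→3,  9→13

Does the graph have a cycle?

DFS with white/gray/black marking, starting from 12:
12 gray
  8 gray
    9 gray
      10 gray
        1 gray
          1→9: 9 is gray → back edge
Back edge found, so a cycle exists: 9 → 10 → 1 → 9.

Yes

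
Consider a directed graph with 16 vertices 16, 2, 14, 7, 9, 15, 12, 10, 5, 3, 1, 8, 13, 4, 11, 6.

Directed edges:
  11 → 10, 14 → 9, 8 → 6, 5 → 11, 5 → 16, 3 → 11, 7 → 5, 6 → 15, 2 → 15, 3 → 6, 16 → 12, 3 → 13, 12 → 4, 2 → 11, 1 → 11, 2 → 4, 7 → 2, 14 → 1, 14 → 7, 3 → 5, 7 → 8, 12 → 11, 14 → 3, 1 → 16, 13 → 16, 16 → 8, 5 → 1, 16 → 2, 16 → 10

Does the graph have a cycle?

No

DFS with white/gray/black marking, starting from 12:
12 gray
  4 gray
  4 black
  11 gray
    10 gray
    10 black
  11 black
12 black
16 gray
  16→10: 10 black — skip
  2 gray
    2→11: 11 black — skip
    2→4: 4 black — skip
    15 gray
    15 black
  2 black
  16→12: 12 black — skip
  8 gray
    6 gray
      6→15: 15 black — skip
    6 black
  8 black
16 black
14 gray
  7 gray
    5 gray
      1 gray
        1→16: 16 black — skip
        1→11: 11 black — skip
      1 black
      5→16: 16 black — skip
      5→11: 11 black — skip
    5 black
    7→2: 2 black — skip
    7→8: 8 black — skip
  7 black
  3 gray
    3→6: 6 black — skip
    3→11: 11 black — skip
    3→5: 5 black — skip
    13 gray
      13→16: 16 black — skip
    13 black
  3 black
  9 gray
  9 black
  14→1: 1 black — skip
14 black
Every edge goes to a white or black vertex — no back edge, so the graph is acyclic.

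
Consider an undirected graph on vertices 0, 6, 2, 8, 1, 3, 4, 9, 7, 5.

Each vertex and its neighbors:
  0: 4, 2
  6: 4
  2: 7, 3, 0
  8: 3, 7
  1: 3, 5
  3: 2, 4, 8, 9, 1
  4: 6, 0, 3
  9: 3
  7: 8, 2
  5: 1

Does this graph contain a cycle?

DFS, tracking each vertex's parent; an edge to a visited non-parent vertex closes a cycle.
Start from 4:
visit 4 (parent –)
  visit 6 (parent 4)
    6–4: parent, skip
  visit 0 (parent 4)
    0–4: parent, skip
    visit 2 (parent 0)
      visit 7 (parent 2)
        visit 8 (parent 7)
          visit 3 (parent 8)
            3–2: 2 visited and ≠ parent → cycle
Cycle: 2 – 7 – 8 – 3 – 2.

Yes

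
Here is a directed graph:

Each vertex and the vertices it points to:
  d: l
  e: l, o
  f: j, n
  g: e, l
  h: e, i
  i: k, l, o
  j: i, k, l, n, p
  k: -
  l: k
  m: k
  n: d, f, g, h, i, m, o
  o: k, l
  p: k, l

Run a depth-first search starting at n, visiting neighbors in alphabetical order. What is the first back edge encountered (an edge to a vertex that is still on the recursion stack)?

j->n

DFS from n (visiting neighbors in alphabetical order); mark gray on enter, black on exit:
n gray
  d gray
    l gray
      k gray
      k black
    l black
  d black
  f gray
    j gray
      i gray
        i→k: k black — skip
        i→l: l black — skip
        o gray
          o→k: k black — skip
          o→l: l black — skip
        o black
      i black
      j→k: k black — skip
      j→l: l black — skip
      j→n: n is gray → back edge
First back edge: j → n.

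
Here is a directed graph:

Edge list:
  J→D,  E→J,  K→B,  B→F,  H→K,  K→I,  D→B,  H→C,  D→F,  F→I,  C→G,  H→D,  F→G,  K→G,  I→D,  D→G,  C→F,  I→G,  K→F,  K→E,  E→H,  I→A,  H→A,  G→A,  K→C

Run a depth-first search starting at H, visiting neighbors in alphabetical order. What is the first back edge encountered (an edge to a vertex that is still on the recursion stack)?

DFS from H (visiting neighbors in alphabetical order); mark gray on enter, black on exit:
H gray
  A gray
  A black
  C gray
    F gray
      G gray
        G→A: A black — skip
      G black
      I gray
        I→A: A black — skip
        D gray
          B gray
            B→F: F is gray → back edge
First back edge: B → F.

B→F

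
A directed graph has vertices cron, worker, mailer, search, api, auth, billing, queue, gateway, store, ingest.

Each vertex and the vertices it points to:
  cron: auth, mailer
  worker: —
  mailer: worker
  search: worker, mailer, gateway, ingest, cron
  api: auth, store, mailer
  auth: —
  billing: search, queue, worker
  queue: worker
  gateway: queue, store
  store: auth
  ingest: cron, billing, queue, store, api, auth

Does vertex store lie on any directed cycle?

store lies on a cycle iff there is a path from store back to itself.
Exploring from store, it never reaches itself; equivalently, its strongly connected component is a singleton.

No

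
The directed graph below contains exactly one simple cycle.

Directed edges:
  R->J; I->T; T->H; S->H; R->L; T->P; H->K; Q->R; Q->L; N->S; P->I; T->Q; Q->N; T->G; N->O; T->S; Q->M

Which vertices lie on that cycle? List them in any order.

I, P, T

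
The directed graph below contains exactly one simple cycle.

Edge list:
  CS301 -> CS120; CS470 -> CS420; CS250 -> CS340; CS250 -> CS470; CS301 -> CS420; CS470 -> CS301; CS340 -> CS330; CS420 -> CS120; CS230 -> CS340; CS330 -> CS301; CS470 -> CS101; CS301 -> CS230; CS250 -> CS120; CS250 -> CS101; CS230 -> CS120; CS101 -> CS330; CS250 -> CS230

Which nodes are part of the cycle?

DFS with gray/black marking from CS301:
CS301 gray
  CS420 gray
    CS120 gray
    CS120 black
  CS420 black
  CS230 gray
    CS340 gray
      CS330 gray
        CS330→CS301: CS301 is gray → back edge
Back edge closes the cycle CS301 → CS230 → CS340 → CS330 → CS301; its vertices are {CS230, CS301, CS330, CS340}.

CS230, CS301, CS330, CS340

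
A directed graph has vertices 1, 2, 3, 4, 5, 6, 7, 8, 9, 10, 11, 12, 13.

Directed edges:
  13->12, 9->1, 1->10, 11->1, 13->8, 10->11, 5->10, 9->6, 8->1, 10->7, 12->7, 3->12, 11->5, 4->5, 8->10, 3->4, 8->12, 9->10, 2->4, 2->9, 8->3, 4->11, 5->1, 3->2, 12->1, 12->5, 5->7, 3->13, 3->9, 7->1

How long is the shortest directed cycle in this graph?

For each vertex v, BFS finds the shortest path from v back to v.
The shortest such closed walk is 3 → 13 → 8 → 3, length 3.

3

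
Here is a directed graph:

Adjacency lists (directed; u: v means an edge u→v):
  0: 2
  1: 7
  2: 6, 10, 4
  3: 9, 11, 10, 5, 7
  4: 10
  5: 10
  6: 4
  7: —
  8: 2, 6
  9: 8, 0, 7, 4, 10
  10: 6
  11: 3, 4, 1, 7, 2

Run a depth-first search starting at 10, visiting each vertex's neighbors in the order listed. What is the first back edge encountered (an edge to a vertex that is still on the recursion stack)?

4->10

DFS from 10 (visiting each vertex's neighbors in the order listed); mark gray on enter, black on exit:
10 gray
  6 gray
    4 gray
      4→10: 10 is gray → back edge
First back edge: 4 → 10.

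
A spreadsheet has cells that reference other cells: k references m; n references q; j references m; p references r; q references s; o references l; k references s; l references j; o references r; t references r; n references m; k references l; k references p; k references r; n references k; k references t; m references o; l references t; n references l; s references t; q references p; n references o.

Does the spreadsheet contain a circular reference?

Yes

DFS with white/gray/black marking, starting from k:
k gray
  r gray
  r black
  s gray
    t gray
      t→r: r black — skip
    t black
  s black
  k→t: t black — skip
  l gray
    l→t: t black — skip
    j gray
      m gray
        o gray
          o→l: l is gray → back edge
Back edge found, so a cycle exists: l → j → m → o → l.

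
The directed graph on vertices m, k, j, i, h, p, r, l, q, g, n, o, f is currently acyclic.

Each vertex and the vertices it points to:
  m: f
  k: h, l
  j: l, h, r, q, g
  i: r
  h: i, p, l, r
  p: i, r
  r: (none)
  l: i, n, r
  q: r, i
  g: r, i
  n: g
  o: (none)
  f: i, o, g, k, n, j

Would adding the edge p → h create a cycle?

Yes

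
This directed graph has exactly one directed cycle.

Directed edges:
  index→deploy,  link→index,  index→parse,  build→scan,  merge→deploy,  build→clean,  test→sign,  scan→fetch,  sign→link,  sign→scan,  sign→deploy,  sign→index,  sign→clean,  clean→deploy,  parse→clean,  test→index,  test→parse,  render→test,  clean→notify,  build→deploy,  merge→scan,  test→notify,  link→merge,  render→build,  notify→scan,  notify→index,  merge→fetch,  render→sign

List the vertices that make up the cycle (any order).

clean, index, parse, notify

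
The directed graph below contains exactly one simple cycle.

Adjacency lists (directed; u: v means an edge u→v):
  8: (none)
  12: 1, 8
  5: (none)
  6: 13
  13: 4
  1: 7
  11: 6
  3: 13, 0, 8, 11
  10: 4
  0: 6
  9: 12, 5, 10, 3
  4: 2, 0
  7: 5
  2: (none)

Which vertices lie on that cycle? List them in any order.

DFS with gray/black marking from 13:
13 gray
  4 gray
    2 gray
    2 black
    0 gray
      6 gray
        6→13: 13 is gray → back edge
Back edge closes the cycle 13 → 4 → 0 → 6 → 13; its vertices are {0, 4, 6, 13}.

0, 4, 6, 13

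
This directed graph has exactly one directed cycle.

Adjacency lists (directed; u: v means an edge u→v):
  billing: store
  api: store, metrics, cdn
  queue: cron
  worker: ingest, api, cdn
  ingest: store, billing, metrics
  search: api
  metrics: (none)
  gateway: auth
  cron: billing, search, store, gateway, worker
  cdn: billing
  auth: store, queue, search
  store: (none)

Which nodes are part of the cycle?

auth, cron, queue, gateway

DFS with gray/black marking from queue:
queue gray
  cron gray
    billing gray
      store gray
      store black
    billing black
    search gray
      api gray
        api→store: store black — skip
        metrics gray
        metrics black
        cdn gray
          cdn→billing: billing black — skip
        cdn black
      api black
    search black
    cron→store: store black — skip
    gateway gray
      auth gray
        auth→store: store black — skip
        auth→queue: queue is gray → back edge
Back edge closes the cycle queue → cron → gateway → auth → queue; its vertices are {auth, cron, queue, gateway}.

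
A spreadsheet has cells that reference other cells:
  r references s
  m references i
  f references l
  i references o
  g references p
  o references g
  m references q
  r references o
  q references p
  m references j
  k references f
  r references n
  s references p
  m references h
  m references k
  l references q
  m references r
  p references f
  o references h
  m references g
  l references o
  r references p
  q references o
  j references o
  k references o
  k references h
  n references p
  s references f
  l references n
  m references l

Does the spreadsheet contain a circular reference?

DFS with white/gray/black marking, starting from k:
k gray
  o gray
    g gray
      p gray
        f gray
          l gray
            q gray
              q→o: o is gray → back edge
Back edge found, so a cycle exists: o → g → p → f → l → q → o.

Yes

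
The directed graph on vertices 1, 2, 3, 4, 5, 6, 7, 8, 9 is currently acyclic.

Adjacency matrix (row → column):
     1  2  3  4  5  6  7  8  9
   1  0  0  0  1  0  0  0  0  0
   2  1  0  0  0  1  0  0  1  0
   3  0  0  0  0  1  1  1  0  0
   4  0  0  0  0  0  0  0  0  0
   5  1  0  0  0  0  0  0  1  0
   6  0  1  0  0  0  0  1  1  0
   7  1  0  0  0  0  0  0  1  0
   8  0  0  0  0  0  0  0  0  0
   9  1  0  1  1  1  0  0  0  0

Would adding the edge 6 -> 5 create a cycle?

No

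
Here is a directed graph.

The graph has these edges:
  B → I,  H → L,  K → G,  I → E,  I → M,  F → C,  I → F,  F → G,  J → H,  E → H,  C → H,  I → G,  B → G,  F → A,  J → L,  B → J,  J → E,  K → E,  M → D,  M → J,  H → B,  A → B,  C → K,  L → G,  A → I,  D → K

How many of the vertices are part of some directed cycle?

11

A vertex is on a directed cycle iff it belongs to a strongly connected component of size ≥ 2 (or has a self-loop).
The vertices on cycles are {A, B, C, D, E, F, H, I, J, K, M} — 11 in total.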